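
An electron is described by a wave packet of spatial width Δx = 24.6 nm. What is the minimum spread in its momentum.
2.143 × 10^-27 kg·m/s

For a wave packet, the spatial width Δx and momentum spread Δp are related by the uncertainty principle:
ΔxΔp ≥ ℏ/2

The minimum momentum spread is:
Δp_min = ℏ/(2Δx)
Δp_min = (1.055e-34 J·s) / (2 × 2.460e-08 m)
Δp_min = 2.143e-27 kg·m/s

A wave packet cannot have both a well-defined position and well-defined momentum.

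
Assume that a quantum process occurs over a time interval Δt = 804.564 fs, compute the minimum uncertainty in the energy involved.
409.049 μeV

Using the energy-time uncertainty principle:
ΔEΔt ≥ ℏ/2

The minimum uncertainty in energy is:
ΔE_min = ℏ/(2Δt)
ΔE_min = (1.055e-34 J·s) / (2 × 8.046e-13 s)
ΔE_min = 6.554e-23 J = 409.049 μeV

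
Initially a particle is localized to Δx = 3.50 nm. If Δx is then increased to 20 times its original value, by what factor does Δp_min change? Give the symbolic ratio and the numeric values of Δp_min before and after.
Original Δp_min = 1.507 × 10^-26 kg·m/s; new Δp'_min = 7.533 × 10^-28 kg·m/s; ratio Δp'_min/Δp_min = 1/20.

From the uncertainty principle ΔxΔp ≥ ℏ/2, the minimum momentum uncertainty is Δp_min = ℏ/(2Δx).

Original (Δx = 3.50 nm = 3.500e-09 m):
Δp_min = (1.055e-34 J·s)/(2 × 3.500e-09 m) = 1.507e-26 kg·m/s

When Δx → 20Δx:
Δp'_min = ℏ/(2 × 20Δx) = (1/20) × ℏ/(2Δx) = (1/20) × Δp_min
Δp'_min = 1/20 × 1.507e-26 kg·m/s = 7.533e-28 kg·m/s

Since Δp_min ∝ 1/Δx, when Δx is increased to 20 times its original value, Δp_min decreases to 1/20 of its original value.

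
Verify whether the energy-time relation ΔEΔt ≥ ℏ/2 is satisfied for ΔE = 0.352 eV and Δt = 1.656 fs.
Yes, it satisfies the uncertainty relation.

Calculate the product ΔEΔt:
ΔE = 0.352 eV = 5.640e-20 J
ΔEΔt = (5.640e-20 J) × (1.656e-15 s)
ΔEΔt = 9.339e-35 J·s

Compare to the minimum allowed value ℏ/2:
ℏ/2 = 5.273e-35 J·s

Since ΔEΔt = 9.339e-35 J·s ≥ 5.273e-35 J·s = ℏ/2,
this satisfies the uncertainty relation.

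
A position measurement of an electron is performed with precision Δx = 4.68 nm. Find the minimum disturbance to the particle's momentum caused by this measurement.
1.127 × 10^-26 kg·m/s

The uncertainty principle implies that measuring position disturbs momentum:
ΔxΔp ≥ ℏ/2

When we measure position with precision Δx, we necessarily introduce a momentum uncertainty:
Δp ≥ ℏ/(2Δx)
Δp_min = (1.055e-34 J·s) / (2 × 4.680e-09 m)
Δp_min = 1.127e-26 kg·m/s

The more precisely we measure position, the greater the momentum disturbance.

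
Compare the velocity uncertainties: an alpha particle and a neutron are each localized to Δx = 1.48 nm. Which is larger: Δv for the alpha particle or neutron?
The neutron has the larger minimum velocity uncertainty, by a ratio of 4.0.

For both particles, Δp_min = ℏ/(2Δx) = 3.563e-26 kg·m/s (same for both).

The velocity uncertainty is Δv = Δp/m:
- alpha particle: Δv = 3.563e-26 / 6.645e-27 = 5.362e+00 m/s = 5.362 m/s
- neutron: Δv = 3.563e-26 / 1.675e-27 = 2.127e+01 m/s = 21.271 m/s

Ratio: 2.127e+01 / 5.362e+00 = 4.0

The lighter particle has larger velocity uncertainty because Δv ∝ 1/m.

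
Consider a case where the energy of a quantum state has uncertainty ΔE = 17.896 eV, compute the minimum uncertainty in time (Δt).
18.390 as

Using the energy-time uncertainty principle:
ΔEΔt ≥ ℏ/2

The minimum uncertainty in time is:
Δt_min = ℏ/(2ΔE)
Δt_min = (1.055e-34 J·s) / (2 × 2.867e-18 J)
Δt_min = 1.839e-17 s = 18.390 as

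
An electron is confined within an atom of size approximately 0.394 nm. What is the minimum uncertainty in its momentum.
1.338 × 10^-25 kg·m/s

Using the Heisenberg uncertainty principle:
ΔxΔp ≥ ℏ/2

With Δx ≈ L = 3.940e-10 m (the confinement size):
Δp_min = ℏ/(2Δx)
Δp_min = (1.055e-34 J·s) / (2 × 3.940e-10 m)
Δp_min = 1.338e-25 kg·m/s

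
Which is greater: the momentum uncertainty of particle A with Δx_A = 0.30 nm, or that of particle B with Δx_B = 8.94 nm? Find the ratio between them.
Particle A has the larger minimum momentum uncertainty, by a factor of 29.80.

For each particle, the minimum momentum uncertainty is Δp_min = ℏ/(2Δx):

Particle A: Δp_A = ℏ/(2×3.000e-10 m) = 1.758e-25 kg·m/s
Particle B: Δp_B = ℏ/(2×8.940e-09 m) = 5.898e-27 kg·m/s

Ratio: Δp_A/Δp_B = 29.80

Since Δp_min ∝ 1/Δx, the particle with smaller position uncertainty (A) has larger momentum uncertainty.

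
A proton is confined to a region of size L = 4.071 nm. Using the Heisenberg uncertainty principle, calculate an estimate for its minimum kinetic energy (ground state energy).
313.005 neV

Using the uncertainty principle to estimate ground state energy:

1. The position uncertainty is approximately the confinement size:
   Δx ≈ L = 4.071e-09 m

2. From ΔxΔp ≥ ℏ/2, the minimum momentum uncertainty is:
   Δp ≈ ℏ/(2L) = 1.295e-26 kg·m/s

3. The kinetic energy is approximately:
   KE ≈ (Δp)²/(2m) = (1.295e-26)²/(2 × 1.673e-27 kg)
   KE ≈ 5.015e-26 J = 313.005 neV

This is an order-of-magnitude estimate of the ground state energy.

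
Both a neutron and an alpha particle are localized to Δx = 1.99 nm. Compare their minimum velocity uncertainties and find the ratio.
The neutron has the larger minimum velocity uncertainty, by a ratio of 4.0.

For both particles, Δp_min = ℏ/(2Δx) = 2.650e-26 kg·m/s (same for both).

The velocity uncertainty is Δv = Δp/m:
- neutron: Δv = 2.650e-26 / 1.675e-27 = 1.582e+01 m/s = 15.820 m/s
- alpha particle: Δv = 2.650e-26 / 6.645e-27 = 3.988e+00 m/s = 3.988 m/s

Ratio: 1.582e+01 / 3.988e+00 = 4.0

The lighter particle has larger velocity uncertainty because Δv ∝ 1/m.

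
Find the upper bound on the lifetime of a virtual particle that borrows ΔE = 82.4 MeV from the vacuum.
3.994 ys

Using the energy-time uncertainty principle:
ΔEΔt ≥ ℏ/2

For a virtual particle borrowing energy ΔE, the maximum lifetime is:
Δt_max = ℏ/(2ΔE)

Converting energy:
ΔE = 82.4 MeV = 1.320e-11 J

Δt_max = (1.055e-34 J·s) / (2 × 1.320e-11 J)
Δt_max = 3.994e-24 s = 3.994 ys

Virtual particles with higher borrowed energy exist for shorter times.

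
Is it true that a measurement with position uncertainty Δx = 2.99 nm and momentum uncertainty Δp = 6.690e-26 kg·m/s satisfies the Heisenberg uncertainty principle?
Yes, it satisfies the uncertainty principle.

Calculate the product ΔxΔp:
ΔxΔp = (2.990e-09 m) × (6.690e-26 kg·m/s)
ΔxΔp = 2.000e-34 J·s

Compare to the minimum allowed value ℏ/2:
ℏ/2 = 5.273e-35 J·s

Since ΔxΔp = 2.000e-34 J·s ≥ 5.273e-35 J·s = ℏ/2,
the measurement satisfies the uncertainty principle.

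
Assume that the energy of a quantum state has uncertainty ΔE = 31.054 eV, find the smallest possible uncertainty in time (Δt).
10.598 as

Using the energy-time uncertainty principle:
ΔEΔt ≥ ℏ/2

The minimum uncertainty in time is:
Δt_min = ℏ/(2ΔE)
Δt_min = (1.055e-34 J·s) / (2 × 4.975e-18 J)
Δt_min = 1.060e-17 s = 10.598 as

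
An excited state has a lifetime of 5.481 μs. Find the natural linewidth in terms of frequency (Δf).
14.519 kHz

Using the energy-time uncertainty principle and E = hf:
ΔEΔt ≥ ℏ/2
hΔf·Δt ≥ ℏ/2

The minimum frequency uncertainty is:
Δf = ℏ/(2hτ) = 1/(4πτ)
Δf = 1/(4π × 5.481e-06 s)
Δf = 1.452e+04 Hz = 14.519 kHz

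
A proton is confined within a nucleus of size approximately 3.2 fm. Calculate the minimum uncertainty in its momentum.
1.648 × 10^-20 kg·m/s

Using the Heisenberg uncertainty principle:
ΔxΔp ≥ ℏ/2

With Δx ≈ L = 3.200e-15 m (the confinement size):
Δp_min = ℏ/(2Δx)
Δp_min = (1.055e-34 J·s) / (2 × 3.200e-15 m)
Δp_min = 1.648e-20 kg·m/s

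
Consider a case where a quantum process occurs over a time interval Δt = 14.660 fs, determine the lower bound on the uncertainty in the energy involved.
22.449 meV

Using the energy-time uncertainty principle:
ΔEΔt ≥ ℏ/2

The minimum uncertainty in energy is:
ΔE_min = ℏ/(2Δt)
ΔE_min = (1.055e-34 J·s) / (2 × 1.466e-14 s)
ΔE_min = 3.597e-21 J = 22.449 meV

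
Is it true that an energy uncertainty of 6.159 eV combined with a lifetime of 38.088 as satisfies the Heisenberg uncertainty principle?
No, it violates the uncertainty relation.

Calculate the product ΔEΔt:
ΔE = 6.159 eV = 9.868e-19 J
ΔEΔt = (9.868e-19 J) × (3.809e-17 s)
ΔEΔt = 3.758e-35 J·s

Compare to the minimum allowed value ℏ/2:
ℏ/2 = 5.273e-35 J·s

Since ΔEΔt = 3.758e-35 J·s < 5.273e-35 J·s = ℏ/2,
this violates the uncertainty relation.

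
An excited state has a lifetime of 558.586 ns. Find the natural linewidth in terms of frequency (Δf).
142.462 kHz

Using the energy-time uncertainty principle and E = hf:
ΔEΔt ≥ ℏ/2
hΔf·Δt ≥ ℏ/2

The minimum frequency uncertainty is:
Δf = ℏ/(2hτ) = 1/(4πτ)
Δf = 1/(4π × 5.586e-07 s)
Δf = 1.425e+05 Hz = 142.462 kHz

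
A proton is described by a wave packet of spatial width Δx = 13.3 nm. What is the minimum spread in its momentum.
3.965 × 10^-27 kg·m/s

For a wave packet, the spatial width Δx and momentum spread Δp are related by the uncertainty principle:
ΔxΔp ≥ ℏ/2

The minimum momentum spread is:
Δp_min = ℏ/(2Δx)
Δp_min = (1.055e-34 J·s) / (2 × 1.330e-08 m)
Δp_min = 3.965e-27 kg·m/s

A wave packet cannot have both a well-defined position and well-defined momentum.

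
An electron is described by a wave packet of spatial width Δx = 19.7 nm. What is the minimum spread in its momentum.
2.677 × 10^-27 kg·m/s

For a wave packet, the spatial width Δx and momentum spread Δp are related by the uncertainty principle:
ΔxΔp ≥ ℏ/2

The minimum momentum spread is:
Δp_min = ℏ/(2Δx)
Δp_min = (1.055e-34 J·s) / (2 × 1.970e-08 m)
Δp_min = 2.677e-27 kg·m/s

A wave packet cannot have both a well-defined position and well-defined momentum.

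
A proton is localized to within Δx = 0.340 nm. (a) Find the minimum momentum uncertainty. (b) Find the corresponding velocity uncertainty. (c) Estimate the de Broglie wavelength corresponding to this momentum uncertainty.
(a) Δp_min = 1.551 × 10^-25 kg·m/s
(b) Δv_min = 92.719 m/s
(c) λ_dB = 4.273 nm

Step-by-step:

(a) From the uncertainty principle:
Δp_min = ℏ/(2Δx) = (1.055e-34 J·s)/(2 × 3.400e-10 m) = 1.551e-25 kg·m/s

(b) The velocity uncertainty:
Δv = Δp/m = (1.551e-25 kg·m/s)/(1.673e-27 kg) = 9.272e+01 m/s = 92.719 m/s

(c) The de Broglie wavelength for this momentum:
λ = h/p = (6.626e-34 J·s)/(1.551e-25 kg·m/s) = 4.273e-09 m = 4.273 nm

Note: The de Broglie wavelength is comparable to the localization size, as expected from wave-particle duality.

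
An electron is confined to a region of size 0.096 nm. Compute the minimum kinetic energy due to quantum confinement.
1.034 eV

Using the uncertainty principle:

1. Position uncertainty: Δx ≈ 9.600e-11 m
2. Minimum momentum uncertainty: Δp = ℏ/(2Δx) = 5.493e-25 kg·m/s
3. Minimum kinetic energy:
   KE = (Δp)²/(2m) = (5.493e-25)²/(2 × 9.109e-31 kg)
   KE = 1.656e-19 J = 1.034 eV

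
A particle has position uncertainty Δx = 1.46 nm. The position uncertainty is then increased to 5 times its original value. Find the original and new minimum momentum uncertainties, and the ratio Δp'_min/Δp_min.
Original Δp_min = 3.612 × 10^-26 kg·m/s; new Δp'_min = 7.223 × 10^-27 kg·m/s; ratio Δp'_min/Δp_min = 1/5.

From the uncertainty principle ΔxΔp ≥ ℏ/2, the minimum momentum uncertainty is Δp_min = ℏ/(2Δx).

Original (Δx = 1.46 nm = 1.460e-09 m):
Δp_min = (1.055e-34 J·s)/(2 × 1.460e-09 m) = 3.612e-26 kg·m/s

When Δx → 5Δx:
Δp'_min = ℏ/(2 × 5Δx) = (1/5) × ℏ/(2Δx) = (1/5) × Δp_min
Δp'_min = 1/5 × 3.612e-26 kg·m/s = 7.223e-27 kg·m/s

Since Δp_min ∝ 1/Δx, when Δx is increased to 5 times its original value, Δp_min decreases to 1/5 of its original value.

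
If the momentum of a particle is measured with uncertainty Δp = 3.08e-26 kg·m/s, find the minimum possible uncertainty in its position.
1.712 nm

Using the Heisenberg uncertainty principle:
ΔxΔp ≥ ℏ/2

The minimum uncertainty in position is:
Δx_min = ℏ/(2Δp)
Δx_min = (1.055e-34 J·s) / (2 × 3.080e-26 kg·m/s)
Δx_min = 1.712e-09 m = 1.712 nm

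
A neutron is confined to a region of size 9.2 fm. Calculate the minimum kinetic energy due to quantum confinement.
61.204 keV

Using the uncertainty principle:

1. Position uncertainty: Δx ≈ 9.200e-15 m
2. Minimum momentum uncertainty: Δp = ℏ/(2Δx) = 5.731e-21 kg·m/s
3. Minimum kinetic energy:
   KE = (Δp)²/(2m) = (5.731e-21)²/(2 × 1.675e-27 kg)
   KE = 9.806e-15 J = 61.204 keV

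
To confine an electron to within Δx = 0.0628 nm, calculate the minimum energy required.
2.415 eV

Localizing a particle requires giving it sufficient momentum uncertainty:

1. From uncertainty principle: Δp ≥ ℏ/(2Δx)
   Δp_min = (1.055e-34 J·s) / (2 × 6.280e-11 m)
   Δp_min = 8.396e-25 kg·m/s

2. This momentum uncertainty corresponds to kinetic energy:
   KE ≈ (Δp)²/(2m) = (8.396e-25)²/(2 × 9.109e-31 kg)
   KE = 3.869e-19 J = 2.415 eV

Tighter localization requires more energy.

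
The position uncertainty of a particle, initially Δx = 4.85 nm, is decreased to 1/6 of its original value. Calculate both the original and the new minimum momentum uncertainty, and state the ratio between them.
Original Δp_min = 1.087 × 10^-26 kg·m/s; new Δp'_min = 6.523 × 10^-26 kg·m/s; ratio Δp'_min/Δp_min = 6.

From the uncertainty principle ΔxΔp ≥ ℏ/2, the minimum momentum uncertainty is Δp_min = ℏ/(2Δx).

Original (Δx = 4.85 nm = 4.850e-09 m):
Δp_min = (1.055e-34 J·s)/(2 × 4.850e-09 m) = 1.087e-26 kg·m/s

When Δx → (1/6)Δx:
Δp'_min = ℏ/(2 × (1/6)Δx) = 6 × ℏ/(2Δx) = 6 × Δp_min
Δp'_min = 6 × 1.087e-26 kg·m/s = 6.523e-26 kg·m/s

Since Δp_min ∝ 1/Δx, when Δx is decreased to 1/6 of its original value, Δp_min increases to 6 times its original value.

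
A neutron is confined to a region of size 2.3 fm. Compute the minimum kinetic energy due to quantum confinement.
979.265 keV

Using the uncertainty principle:

1. Position uncertainty: Δx ≈ 2.300e-15 m
2. Minimum momentum uncertainty: Δp = ℏ/(2Δx) = 2.293e-20 kg·m/s
3. Minimum kinetic energy:
   KE = (Δp)²/(2m) = (2.293e-20)²/(2 × 1.675e-27 kg)
   KE = 1.569e-13 J = 979.265 keV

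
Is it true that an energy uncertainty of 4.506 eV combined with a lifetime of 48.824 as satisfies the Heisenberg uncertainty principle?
No, it violates the uncertainty relation.

Calculate the product ΔEΔt:
ΔE = 4.506 eV = 7.219e-19 J
ΔEΔt = (7.219e-19 J) × (4.882e-17 s)
ΔEΔt = 3.525e-35 J·s

Compare to the minimum allowed value ℏ/2:
ℏ/2 = 5.273e-35 J·s

Since ΔEΔt = 3.525e-35 J·s < 5.273e-35 J·s = ℏ/2,
this violates the uncertainty relation.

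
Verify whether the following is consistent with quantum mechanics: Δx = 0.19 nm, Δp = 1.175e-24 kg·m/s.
Yes, it satisfies the uncertainty principle.

Calculate the product ΔxΔp:
ΔxΔp = (1.900e-10 m) × (1.175e-24 kg·m/s)
ΔxΔp = 2.233e-34 J·s

Compare to the minimum allowed value ℏ/2:
ℏ/2 = 5.273e-35 J·s

Since ΔxΔp = 2.233e-34 J·s ≥ 5.273e-35 J·s = ℏ/2,
the measurement satisfies the uncertainty principle.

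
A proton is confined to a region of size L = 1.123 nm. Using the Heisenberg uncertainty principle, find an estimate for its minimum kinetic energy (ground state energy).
4.113 μeV

Using the uncertainty principle to estimate ground state energy:

1. The position uncertainty is approximately the confinement size:
   Δx ≈ L = 1.123e-09 m

2. From ΔxΔp ≥ ℏ/2, the minimum momentum uncertainty is:
   Δp ≈ ℏ/(2L) = 4.695e-26 kg·m/s

3. The kinetic energy is approximately:
   KE ≈ (Δp)²/(2m) = (4.695e-26)²/(2 × 1.673e-27 kg)
   KE ≈ 6.590e-25 J = 4.113 μeV

This is an order-of-magnitude estimate of the ground state energy.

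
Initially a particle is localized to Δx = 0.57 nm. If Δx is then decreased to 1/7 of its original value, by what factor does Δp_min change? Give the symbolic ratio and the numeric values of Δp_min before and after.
Original Δp_min = 9.251 × 10^-26 kg·m/s; new Δp'_min = 6.475 × 10^-25 kg·m/s; ratio Δp'_min/Δp_min = 7.

From the uncertainty principle ΔxΔp ≥ ℏ/2, the minimum momentum uncertainty is Δp_min = ℏ/(2Δx).

Original (Δx = 0.57 nm = 5.700e-10 m):
Δp_min = (1.055e-34 J·s)/(2 × 5.700e-10 m) = 9.251e-26 kg·m/s

When Δx → (1/7)Δx:
Δp'_min = ℏ/(2 × (1/7)Δx) = 7 × ℏ/(2Δx) = 7 × Δp_min
Δp'_min = 7 × 9.251e-26 kg·m/s = 6.475e-25 kg·m/s

Since Δp_min ∝ 1/Δx, when Δx is decreased to 1/7 of its original value, Δp_min increases to 7 times its original value.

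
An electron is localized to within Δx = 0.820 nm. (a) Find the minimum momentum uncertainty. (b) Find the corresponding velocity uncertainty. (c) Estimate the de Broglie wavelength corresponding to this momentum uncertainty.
(a) Δp_min = 6.430 × 10^-26 kg·m/s
(b) Δv_min = 70.590 km/s
(c) λ_dB = 10.304 nm

Step-by-step:

(a) From the uncertainty principle:
Δp_min = ℏ/(2Δx) = (1.055e-34 J·s)/(2 × 8.200e-10 m) = 6.430e-26 kg·m/s

(b) The velocity uncertainty:
Δv = Δp/m = (6.430e-26 kg·m/s)/(9.109e-31 kg) = 7.059e+04 m/s = 70.590 km/s

(c) The de Broglie wavelength for this momentum:
λ = h/p = (6.626e-34 J·s)/(6.430e-26 kg·m/s) = 1.030e-08 m = 10.304 nm

Note: The de Broglie wavelength is comparable to the localization size, as expected from wave-particle duality.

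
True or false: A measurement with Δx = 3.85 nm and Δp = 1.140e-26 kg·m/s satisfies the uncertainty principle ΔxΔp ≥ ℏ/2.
No, it violates the uncertainty principle (impossible measurement).

Calculate the product ΔxΔp:
ΔxΔp = (3.850e-09 m) × (1.140e-26 kg·m/s)
ΔxΔp = 4.389e-35 J·s

Compare to the minimum allowed value ℏ/2:
ℏ/2 = 5.273e-35 J·s

Since ΔxΔp = 4.389e-35 J·s < 5.273e-35 J·s = ℏ/2,
the measurement violates the uncertainty principle.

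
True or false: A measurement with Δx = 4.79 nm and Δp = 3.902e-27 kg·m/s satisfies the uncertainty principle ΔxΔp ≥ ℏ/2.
No, it violates the uncertainty principle (impossible measurement).

Calculate the product ΔxΔp:
ΔxΔp = (4.790e-09 m) × (3.902e-27 kg·m/s)
ΔxΔp = 1.869e-35 J·s

Compare to the minimum allowed value ℏ/2:
ℏ/2 = 5.273e-35 J·s

Since ΔxΔp = 1.869e-35 J·s < 5.273e-35 J·s = ℏ/2,
the measurement violates the uncertainty principle.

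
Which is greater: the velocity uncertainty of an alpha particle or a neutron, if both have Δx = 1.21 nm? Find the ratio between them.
The neutron has the larger minimum velocity uncertainty, by a ratio of 4.0.

For both particles, Δp_min = ℏ/(2Δx) = 4.358e-26 kg·m/s (same for both).

The velocity uncertainty is Δv = Δp/m:
- alpha particle: Δv = 4.358e-26 / 6.645e-27 = 6.558e+00 m/s = 6.558 m/s
- neutron: Δv = 4.358e-26 / 1.675e-27 = 2.602e+01 m/s = 26.017 m/s

Ratio: 2.602e+01 / 6.558e+00 = 4.0

The lighter particle has larger velocity uncertainty because Δv ∝ 1/m.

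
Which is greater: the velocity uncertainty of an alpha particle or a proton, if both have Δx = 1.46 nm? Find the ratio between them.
The proton has the larger minimum velocity uncertainty, by a ratio of 4.0.

For both particles, Δp_min = ℏ/(2Δx) = 3.612e-26 kg·m/s (same for both).

The velocity uncertainty is Δv = Δp/m:
- alpha particle: Δv = 3.612e-26 / 6.645e-27 = 5.435e+00 m/s = 5.435 m/s
- proton: Δv = 3.612e-26 / 1.673e-27 = 2.159e+01 m/s = 21.592 m/s

Ratio: 2.159e+01 / 5.435e+00 = 4.0

The lighter particle has larger velocity uncertainty because Δv ∝ 1/m.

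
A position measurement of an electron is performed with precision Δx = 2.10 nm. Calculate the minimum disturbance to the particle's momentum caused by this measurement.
2.511 × 10^-26 kg·m/s

The uncertainty principle implies that measuring position disturbs momentum:
ΔxΔp ≥ ℏ/2

When we measure position with precision Δx, we necessarily introduce a momentum uncertainty:
Δp ≥ ℏ/(2Δx)
Δp_min = (1.055e-34 J·s) / (2 × 2.100e-09 m)
Δp_min = 2.511e-26 kg·m/s

The more precisely we measure position, the greater the momentum disturbance.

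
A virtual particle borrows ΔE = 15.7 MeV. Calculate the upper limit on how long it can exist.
20.962 ys

Using the energy-time uncertainty principle:
ΔEΔt ≥ ℏ/2

For a virtual particle borrowing energy ΔE, the maximum lifetime is:
Δt_max = ℏ/(2ΔE)

Converting energy:
ΔE = 15.7 MeV = 2.515e-12 J

Δt_max = (1.055e-34 J·s) / (2 × 2.515e-12 J)
Δt_max = 2.096e-23 s = 20.962 ys

Virtual particles with higher borrowed energy exist for shorter times.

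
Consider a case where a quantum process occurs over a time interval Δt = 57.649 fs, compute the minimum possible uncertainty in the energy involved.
5.709 meV

Using the energy-time uncertainty principle:
ΔEΔt ≥ ℏ/2

The minimum uncertainty in energy is:
ΔE_min = ℏ/(2Δt)
ΔE_min = (1.055e-34 J·s) / (2 × 5.765e-14 s)
ΔE_min = 9.146e-22 J = 5.709 meV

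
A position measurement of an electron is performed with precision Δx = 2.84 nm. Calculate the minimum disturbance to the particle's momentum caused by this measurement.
1.857 × 10^-26 kg·m/s

The uncertainty principle implies that measuring position disturbs momentum:
ΔxΔp ≥ ℏ/2

When we measure position with precision Δx, we necessarily introduce a momentum uncertainty:
Δp ≥ ℏ/(2Δx)
Δp_min = (1.055e-34 J·s) / (2 × 2.840e-09 m)
Δp_min = 1.857e-26 kg·m/s

The more precisely we measure position, the greater the momentum disturbance.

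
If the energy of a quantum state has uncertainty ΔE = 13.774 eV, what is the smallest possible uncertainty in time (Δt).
23.893 as

Using the energy-time uncertainty principle:
ΔEΔt ≥ ℏ/2

The minimum uncertainty in time is:
Δt_min = ℏ/(2ΔE)
Δt_min = (1.055e-34 J·s) / (2 × 2.207e-18 J)
Δt_min = 2.389e-17 s = 23.893 as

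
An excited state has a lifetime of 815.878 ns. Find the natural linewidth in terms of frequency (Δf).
97.536 kHz

Using the energy-time uncertainty principle and E = hf:
ΔEΔt ≥ ℏ/2
hΔf·Δt ≥ ℏ/2

The minimum frequency uncertainty is:
Δf = ℏ/(2hτ) = 1/(4πτ)
Δf = 1/(4π × 8.159e-07 s)
Δf = 9.754e+04 Hz = 97.536 kHz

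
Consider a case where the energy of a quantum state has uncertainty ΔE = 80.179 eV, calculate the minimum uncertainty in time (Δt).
4.105 as

Using the energy-time uncertainty principle:
ΔEΔt ≥ ℏ/2

The minimum uncertainty in time is:
Δt_min = ℏ/(2ΔE)
Δt_min = (1.055e-34 J·s) / (2 × 1.285e-17 J)
Δt_min = 4.105e-18 s = 4.105 as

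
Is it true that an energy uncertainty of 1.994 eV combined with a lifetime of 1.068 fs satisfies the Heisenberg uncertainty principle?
Yes, it satisfies the uncertainty relation.

Calculate the product ΔEΔt:
ΔE = 1.994 eV = 3.195e-19 J
ΔEΔt = (3.195e-19 J) × (1.068e-15 s)
ΔEΔt = 3.412e-34 J·s

Compare to the minimum allowed value ℏ/2:
ℏ/2 = 5.273e-35 J·s

Since ΔEΔt = 3.412e-34 J·s ≥ 5.273e-35 J·s = ℏ/2,
this satisfies the uncertainty relation.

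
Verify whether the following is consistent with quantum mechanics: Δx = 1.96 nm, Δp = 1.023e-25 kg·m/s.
Yes, it satisfies the uncertainty principle.

Calculate the product ΔxΔp:
ΔxΔp = (1.960e-09 m) × (1.023e-25 kg·m/s)
ΔxΔp = 2.005e-34 J·s

Compare to the minimum allowed value ℏ/2:
ℏ/2 = 5.273e-35 J·s

Since ΔxΔp = 2.005e-34 J·s ≥ 5.273e-35 J·s = ℏ/2,
the measurement satisfies the uncertainty principle.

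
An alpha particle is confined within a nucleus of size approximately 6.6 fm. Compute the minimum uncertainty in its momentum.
7.989 × 10^-21 kg·m/s

Using the Heisenberg uncertainty principle:
ΔxΔp ≥ ℏ/2

With Δx ≈ L = 6.600e-15 m (the confinement size):
Δp_min = ℏ/(2Δx)
Δp_min = (1.055e-34 J·s) / (2 × 6.600e-15 m)
Δp_min = 7.989e-21 kg·m/s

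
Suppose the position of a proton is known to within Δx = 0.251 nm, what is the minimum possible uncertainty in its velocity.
125.596 m/s

Using the Heisenberg uncertainty principle and Δp = mΔv:
ΔxΔp ≥ ℏ/2
Δx(mΔv) ≥ ℏ/2

The minimum uncertainty in velocity is:
Δv_min = ℏ/(2mΔx)
Δv_min = (1.055e-34 J·s) / (2 × 1.673e-27 kg × 2.510e-10 m)
Δv_min = 1.256e+02 m/s = 125.596 m/s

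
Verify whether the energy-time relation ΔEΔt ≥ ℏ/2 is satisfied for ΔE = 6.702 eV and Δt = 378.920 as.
Yes, it satisfies the uncertainty relation.

Calculate the product ΔEΔt:
ΔE = 6.702 eV = 1.074e-18 J
ΔEΔt = (1.074e-18 J) × (3.789e-16 s)
ΔEΔt = 4.069e-34 J·s

Compare to the minimum allowed value ℏ/2:
ℏ/2 = 5.273e-35 J·s

Since ΔEΔt = 4.069e-34 J·s ≥ 5.273e-35 J·s = ℏ/2,
this satisfies the uncertainty relation.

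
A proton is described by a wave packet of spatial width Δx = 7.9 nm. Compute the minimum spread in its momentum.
6.675 × 10^-27 kg·m/s

For a wave packet, the spatial width Δx and momentum spread Δp are related by the uncertainty principle:
ΔxΔp ≥ ℏ/2

The minimum momentum spread is:
Δp_min = ℏ/(2Δx)
Δp_min = (1.055e-34 J·s) / (2 × 7.900e-09 m)
Δp_min = 6.675e-27 kg·m/s

A wave packet cannot have both a well-defined position and well-defined momentum.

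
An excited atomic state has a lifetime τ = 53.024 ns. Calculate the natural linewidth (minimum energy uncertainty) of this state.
6.207 neV

Using the energy-time uncertainty principle:
ΔEΔt ≥ ℏ/2

The lifetime τ represents the time uncertainty Δt.
The natural linewidth (minimum energy uncertainty) is:

ΔE = ℏ/(2τ)
ΔE = (1.055e-34 J·s) / (2 × 5.302e-08 s)
ΔE = 9.944e-28 J = 6.207 neV

This natural linewidth limits the precision of spectroscopic measurements.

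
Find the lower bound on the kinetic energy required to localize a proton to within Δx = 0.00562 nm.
164.241 meV

Localizing a particle requires giving it sufficient momentum uncertainty:

1. From uncertainty principle: Δp ≥ ℏ/(2Δx)
   Δp_min = (1.055e-34 J·s) / (2 × 5.620e-12 m)
   Δp_min = 9.382e-24 kg·m/s

2. This momentum uncertainty corresponds to kinetic energy:
   KE ≈ (Δp)²/(2m) = (9.382e-24)²/(2 × 1.673e-27 kg)
   KE = 2.631e-20 J = 164.241 meV

Tighter localization requires more energy.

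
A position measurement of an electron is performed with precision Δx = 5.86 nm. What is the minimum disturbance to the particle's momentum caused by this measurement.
8.998 × 10^-27 kg·m/s

The uncertainty principle implies that measuring position disturbs momentum:
ΔxΔp ≥ ℏ/2

When we measure position with precision Δx, we necessarily introduce a momentum uncertainty:
Δp ≥ ℏ/(2Δx)
Δp_min = (1.055e-34 J·s) / (2 × 5.860e-09 m)
Δp_min = 8.998e-27 kg·m/s

The more precisely we measure position, the greater the momentum disturbance.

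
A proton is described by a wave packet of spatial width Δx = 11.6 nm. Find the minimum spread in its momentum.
4.546 × 10^-27 kg·m/s

For a wave packet, the spatial width Δx and momentum spread Δp are related by the uncertainty principle:
ΔxΔp ≥ ℏ/2

The minimum momentum spread is:
Δp_min = ℏ/(2Δx)
Δp_min = (1.055e-34 J·s) / (2 × 1.160e-08 m)
Δp_min = 4.546e-27 kg·m/s

A wave packet cannot have both a well-defined position and well-defined momentum.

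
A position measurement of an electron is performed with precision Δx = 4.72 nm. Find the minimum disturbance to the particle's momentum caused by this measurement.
1.117 × 10^-26 kg·m/s

The uncertainty principle implies that measuring position disturbs momentum:
ΔxΔp ≥ ℏ/2

When we measure position with precision Δx, we necessarily introduce a momentum uncertainty:
Δp ≥ ℏ/(2Δx)
Δp_min = (1.055e-34 J·s) / (2 × 4.720e-09 m)
Δp_min = 1.117e-26 kg·m/s

The more precisely we measure position, the greater the momentum disturbance.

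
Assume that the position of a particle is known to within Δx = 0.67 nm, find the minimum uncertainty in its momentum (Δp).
7.870 × 10^-26 kg·m/s

Using the Heisenberg uncertainty principle:
ΔxΔp ≥ ℏ/2

The minimum uncertainty in momentum is:
Δp_min = ℏ/(2Δx)
Δp_min = (1.055e-34 J·s) / (2 × 6.700e-10 m)
Δp_min = 7.870e-26 kg·m/s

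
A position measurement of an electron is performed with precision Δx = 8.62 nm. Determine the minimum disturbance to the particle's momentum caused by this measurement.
6.117 × 10^-27 kg·m/s

The uncertainty principle implies that measuring position disturbs momentum:
ΔxΔp ≥ ℏ/2

When we measure position with precision Δx, we necessarily introduce a momentum uncertainty:
Δp ≥ ℏ/(2Δx)
Δp_min = (1.055e-34 J·s) / (2 × 8.620e-09 m)
Δp_min = 6.117e-27 kg·m/s

The more precisely we measure position, the greater the momentum disturbance.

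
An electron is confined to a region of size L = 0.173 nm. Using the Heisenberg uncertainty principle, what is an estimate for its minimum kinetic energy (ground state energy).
318.252 meV

Using the uncertainty principle to estimate ground state energy:

1. The position uncertainty is approximately the confinement size:
   Δx ≈ L = 1.730e-10 m

2. From ΔxΔp ≥ ℏ/2, the minimum momentum uncertainty is:
   Δp ≈ ℏ/(2L) = 3.048e-25 kg·m/s

3. The kinetic energy is approximately:
   KE ≈ (Δp)²/(2m) = (3.048e-25)²/(2 × 9.109e-31 kg)
   KE ≈ 5.099e-20 J = 318.252 meV

This is an order-of-magnitude estimate of the ground state energy.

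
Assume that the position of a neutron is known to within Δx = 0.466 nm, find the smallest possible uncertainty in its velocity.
67.556 m/s

Using the Heisenberg uncertainty principle and Δp = mΔv:
ΔxΔp ≥ ℏ/2
Δx(mΔv) ≥ ℏ/2

The minimum uncertainty in velocity is:
Δv_min = ℏ/(2mΔx)
Δv_min = (1.055e-34 J·s) / (2 × 1.675e-27 kg × 4.660e-10 m)
Δv_min = 6.756e+01 m/s = 67.556 m/s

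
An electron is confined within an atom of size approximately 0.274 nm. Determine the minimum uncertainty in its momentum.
1.924 × 10^-25 kg·m/s

Using the Heisenberg uncertainty principle:
ΔxΔp ≥ ℏ/2

With Δx ≈ L = 2.740e-10 m (the confinement size):
Δp_min = ℏ/(2Δx)
Δp_min = (1.055e-34 J·s) / (2 × 2.740e-10 m)
Δp_min = 1.924e-25 kg·m/s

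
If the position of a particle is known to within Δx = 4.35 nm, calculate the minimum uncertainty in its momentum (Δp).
1.212 × 10^-26 kg·m/s

Using the Heisenberg uncertainty principle:
ΔxΔp ≥ ℏ/2

The minimum uncertainty in momentum is:
Δp_min = ℏ/(2Δx)
Δp_min = (1.055e-34 J·s) / (2 × 4.350e-09 m)
Δp_min = 1.212e-26 kg·m/s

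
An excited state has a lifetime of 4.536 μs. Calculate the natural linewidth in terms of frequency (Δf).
17.544 kHz

Using the energy-time uncertainty principle and E = hf:
ΔEΔt ≥ ℏ/2
hΔf·Δt ≥ ℏ/2

The minimum frequency uncertainty is:
Δf = ℏ/(2hτ) = 1/(4πτ)
Δf = 1/(4π × 4.536e-06 s)
Δf = 1.754e+04 Hz = 17.544 kHz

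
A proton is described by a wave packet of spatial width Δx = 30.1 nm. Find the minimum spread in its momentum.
1.752 × 10^-27 kg·m/s

For a wave packet, the spatial width Δx and momentum spread Δp are related by the uncertainty principle:
ΔxΔp ≥ ℏ/2

The minimum momentum spread is:
Δp_min = ℏ/(2Δx)
Δp_min = (1.055e-34 J·s) / (2 × 3.010e-08 m)
Δp_min = 1.752e-27 kg·m/s

A wave packet cannot have both a well-defined position and well-defined momentum.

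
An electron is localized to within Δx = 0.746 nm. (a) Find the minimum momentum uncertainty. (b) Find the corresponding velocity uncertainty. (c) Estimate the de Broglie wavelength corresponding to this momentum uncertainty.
(a) Δp_min = 7.068 × 10^-26 kg·m/s
(b) Δv_min = 77.592 km/s
(c) λ_dB = 9.375 nm

Step-by-step:

(a) From the uncertainty principle:
Δp_min = ℏ/(2Δx) = (1.055e-34 J·s)/(2 × 7.460e-10 m) = 7.068e-26 kg·m/s

(b) The velocity uncertainty:
Δv = Δp/m = (7.068e-26 kg·m/s)/(9.109e-31 kg) = 7.759e+04 m/s = 77.592 km/s

(c) The de Broglie wavelength for this momentum:
λ = h/p = (6.626e-34 J·s)/(7.068e-26 kg·m/s) = 9.375e-09 m = 9.375 nm

Note: The de Broglie wavelength is comparable to the localization size, as expected from wave-particle duality.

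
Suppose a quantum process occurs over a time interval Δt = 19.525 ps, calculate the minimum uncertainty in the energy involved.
16.856 μeV

Using the energy-time uncertainty principle:
ΔEΔt ≥ ℏ/2

The minimum uncertainty in energy is:
ΔE_min = ℏ/(2Δt)
ΔE_min = (1.055e-34 J·s) / (2 × 1.952e-11 s)
ΔE_min = 2.701e-24 J = 16.856 μeV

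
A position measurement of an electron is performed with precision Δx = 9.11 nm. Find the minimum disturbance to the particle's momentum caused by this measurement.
5.788 × 10^-27 kg·m/s

The uncertainty principle implies that measuring position disturbs momentum:
ΔxΔp ≥ ℏ/2

When we measure position with precision Δx, we necessarily introduce a momentum uncertainty:
Δp ≥ ℏ/(2Δx)
Δp_min = (1.055e-34 J·s) / (2 × 9.110e-09 m)
Δp_min = 5.788e-27 kg·m/s

The more precisely we measure position, the greater the momentum disturbance.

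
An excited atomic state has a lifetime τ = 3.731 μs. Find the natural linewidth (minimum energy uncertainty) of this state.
88.209 peV

Using the energy-time uncertainty principle:
ΔEΔt ≥ ℏ/2

The lifetime τ represents the time uncertainty Δt.
The natural linewidth (minimum energy uncertainty) is:

ΔE = ℏ/(2τ)
ΔE = (1.055e-34 J·s) / (2 × 3.731e-06 s)
ΔE = 1.413e-29 J = 88.209 peV

This natural linewidth limits the precision of spectroscopic measurements.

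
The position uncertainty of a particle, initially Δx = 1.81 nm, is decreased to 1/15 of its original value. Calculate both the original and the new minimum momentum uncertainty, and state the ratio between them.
Original Δp_min = 2.913 × 10^-26 kg·m/s; new Δp'_min = 4.370 × 10^-25 kg·m/s; ratio Δp'_min/Δp_min = 15.

From the uncertainty principle ΔxΔp ≥ ℏ/2, the minimum momentum uncertainty is Δp_min = ℏ/(2Δx).

Original (Δx = 1.81 nm = 1.810e-09 m):
Δp_min = (1.055e-34 J·s)/(2 × 1.810e-09 m) = 2.913e-26 kg·m/s

When Δx → (1/15)Δx:
Δp'_min = ℏ/(2 × (1/15)Δx) = 15 × ℏ/(2Δx) = 15 × Δp_min
Δp'_min = 15 × 2.913e-26 kg·m/s = 4.370e-25 kg·m/s

Since Δp_min ∝ 1/Δx, when Δx is decreased to 1/15 of its original value, Δp_min increases to 15 times its original value.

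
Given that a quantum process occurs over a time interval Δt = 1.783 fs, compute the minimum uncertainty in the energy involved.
184.580 meV

Using the energy-time uncertainty principle:
ΔEΔt ≥ ℏ/2

The minimum uncertainty in energy is:
ΔE_min = ℏ/(2Δt)
ΔE_min = (1.055e-34 J·s) / (2 × 1.783e-15 s)
ΔE_min = 2.957e-20 J = 184.580 meV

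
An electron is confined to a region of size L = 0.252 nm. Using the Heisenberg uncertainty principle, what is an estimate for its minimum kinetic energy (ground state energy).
149.990 meV

Using the uncertainty principle to estimate ground state energy:

1. The position uncertainty is approximately the confinement size:
   Δx ≈ L = 2.520e-10 m

2. From ΔxΔp ≥ ℏ/2, the minimum momentum uncertainty is:
   Δp ≈ ℏ/(2L) = 2.092e-25 kg·m/s

3. The kinetic energy is approximately:
   KE ≈ (Δp)²/(2m) = (2.092e-25)²/(2 × 9.109e-31 kg)
   KE ≈ 2.403e-20 J = 149.990 meV

This is an order-of-magnitude estimate of the ground state energy.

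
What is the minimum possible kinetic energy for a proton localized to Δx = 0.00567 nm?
161.357 meV

Localizing a particle requires giving it sufficient momentum uncertainty:

1. From uncertainty principle: Δp ≥ ℏ/(2Δx)
   Δp_min = (1.055e-34 J·s) / (2 × 5.670e-12 m)
   Δp_min = 9.300e-24 kg·m/s

2. This momentum uncertainty corresponds to kinetic energy:
   KE ≈ (Δp)²/(2m) = (9.300e-24)²/(2 × 1.673e-27 kg)
   KE = 2.585e-20 J = 161.357 meV

Tighter localization requires more energy.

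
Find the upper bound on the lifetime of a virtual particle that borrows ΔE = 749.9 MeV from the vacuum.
4.389 × 10^-25 s

Using the energy-time uncertainty principle:
ΔEΔt ≥ ℏ/2

For a virtual particle borrowing energy ΔE, the maximum lifetime is:
Δt_max = ℏ/(2ΔE)

Converting energy:
ΔE = 749.9 MeV = 1.201e-10 J

Δt_max = (1.055e-34 J·s) / (2 × 1.201e-10 J)
Δt_max = 4.389e-25 s = 4.389 × 10^-25 s

Virtual particles with higher borrowed energy exist for shorter times.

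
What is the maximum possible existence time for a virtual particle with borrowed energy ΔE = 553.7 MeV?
5.944 × 10^-25 s

Using the energy-time uncertainty principle:
ΔEΔt ≥ ℏ/2

For a virtual particle borrowing energy ΔE, the maximum lifetime is:
Δt_max = ℏ/(2ΔE)

Converting energy:
ΔE = 553.7 MeV = 8.871e-11 J

Δt_max = (1.055e-34 J·s) / (2 × 8.871e-11 J)
Δt_max = 5.944e-25 s = 5.944 × 10^-25 s

Virtual particles with higher borrowed energy exist for shorter times.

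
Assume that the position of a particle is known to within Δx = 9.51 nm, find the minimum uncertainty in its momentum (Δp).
5.545 × 10^-27 kg·m/s

Using the Heisenberg uncertainty principle:
ΔxΔp ≥ ℏ/2

The minimum uncertainty in momentum is:
Δp_min = ℏ/(2Δx)
Δp_min = (1.055e-34 J·s) / (2 × 9.510e-09 m)
Δp_min = 5.545e-27 kg·m/s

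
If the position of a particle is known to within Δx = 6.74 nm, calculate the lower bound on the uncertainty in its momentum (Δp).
7.823 × 10^-27 kg·m/s

Using the Heisenberg uncertainty principle:
ΔxΔp ≥ ℏ/2

The minimum uncertainty in momentum is:
Δp_min = ℏ/(2Δx)
Δp_min = (1.055e-34 J·s) / (2 × 6.740e-09 m)
Δp_min = 7.823e-27 kg·m/s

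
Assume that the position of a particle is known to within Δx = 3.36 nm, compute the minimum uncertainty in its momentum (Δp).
1.569 × 10^-26 kg·m/s

Using the Heisenberg uncertainty principle:
ΔxΔp ≥ ℏ/2

The minimum uncertainty in momentum is:
Δp_min = ℏ/(2Δx)
Δp_min = (1.055e-34 J·s) / (2 × 3.360e-09 m)
Δp_min = 1.569e-26 kg·m/s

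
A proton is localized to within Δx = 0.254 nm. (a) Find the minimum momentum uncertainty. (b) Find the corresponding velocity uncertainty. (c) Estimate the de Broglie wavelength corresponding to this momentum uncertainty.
(a) Δp_min = 2.076 × 10^-25 kg·m/s
(b) Δv_min = 124.112 m/s
(c) λ_dB = 3.192 nm

Step-by-step:

(a) From the uncertainty principle:
Δp_min = ℏ/(2Δx) = (1.055e-34 J·s)/(2 × 2.540e-10 m) = 2.076e-25 kg·m/s

(b) The velocity uncertainty:
Δv = Δp/m = (2.076e-25 kg·m/s)/(1.673e-27 kg) = 1.241e+02 m/s = 124.112 m/s

(c) The de Broglie wavelength for this momentum:
λ = h/p = (6.626e-34 J·s)/(2.076e-25 kg·m/s) = 3.192e-09 m = 3.192 nm

Note: The de Broglie wavelength is comparable to the localization size, as expected from wave-particle duality.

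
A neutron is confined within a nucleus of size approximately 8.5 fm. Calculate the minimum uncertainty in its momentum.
6.203 × 10^-21 kg·m/s

Using the Heisenberg uncertainty principle:
ΔxΔp ≥ ℏ/2

With Δx ≈ L = 8.500e-15 m (the confinement size):
Δp_min = ℏ/(2Δx)
Δp_min = (1.055e-34 J·s) / (2 × 8.500e-15 m)
Δp_min = 6.203e-21 kg·m/s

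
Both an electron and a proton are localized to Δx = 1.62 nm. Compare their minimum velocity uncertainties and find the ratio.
The electron has the larger minimum velocity uncertainty, by a ratio of 1836.2.

For both particles, Δp_min = ℏ/(2Δx) = 3.255e-26 kg·m/s (same for both).

The velocity uncertainty is Δv = Δp/m:
- electron: Δv = 3.255e-26 / 9.109e-31 = 3.573e+04 m/s = 35.731 km/s
- proton: Δv = 3.255e-26 / 1.673e-27 = 1.946e+01 m/s = 19.460 m/s

Ratio: 3.573e+04 / 1.946e+01 = 1836.2

The lighter particle has larger velocity uncertainty because Δv ∝ 1/m.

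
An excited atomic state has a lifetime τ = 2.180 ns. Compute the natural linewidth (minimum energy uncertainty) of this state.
150.966 neV

Using the energy-time uncertainty principle:
ΔEΔt ≥ ℏ/2

The lifetime τ represents the time uncertainty Δt.
The natural linewidth (minimum energy uncertainty) is:

ΔE = ℏ/(2τ)
ΔE = (1.055e-34 J·s) / (2 × 2.180e-09 s)
ΔE = 2.419e-26 J = 150.966 neV

This natural linewidth limits the precision of spectroscopic measurements.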